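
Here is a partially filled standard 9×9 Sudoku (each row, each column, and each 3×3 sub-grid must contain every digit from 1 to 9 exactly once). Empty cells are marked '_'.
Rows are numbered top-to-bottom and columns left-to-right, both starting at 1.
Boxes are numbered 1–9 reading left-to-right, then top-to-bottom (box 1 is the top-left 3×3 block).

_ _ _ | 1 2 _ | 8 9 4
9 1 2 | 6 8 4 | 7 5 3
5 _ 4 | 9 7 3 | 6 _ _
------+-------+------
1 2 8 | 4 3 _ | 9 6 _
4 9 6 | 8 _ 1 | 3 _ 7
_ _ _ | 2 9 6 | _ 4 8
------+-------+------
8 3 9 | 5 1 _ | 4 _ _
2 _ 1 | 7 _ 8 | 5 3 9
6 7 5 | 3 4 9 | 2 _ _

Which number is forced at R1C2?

Row 1 already contains {1, 2, 4, 8, 9}.
Column 2 already contains {1, 2, 3, 7, 9}.
Its 3×3 block (box 1) already contains {1, 2, 4, 5, 9}.
The only value from 1–9 not eliminated is 6, so R1C2 = 6.

6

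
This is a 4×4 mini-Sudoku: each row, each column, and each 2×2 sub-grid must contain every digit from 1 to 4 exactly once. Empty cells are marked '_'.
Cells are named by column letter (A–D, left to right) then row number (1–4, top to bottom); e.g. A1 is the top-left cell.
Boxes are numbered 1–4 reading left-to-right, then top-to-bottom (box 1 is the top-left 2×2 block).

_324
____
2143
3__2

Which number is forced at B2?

Cell B2 itself could take any of {2, 4} by direct elimination.
Consider where 2 can go in column B.
B4 is out (row 4 already has a 2).
So the only cell in column B that can hold 2 is B2.
Therefore B2 = 2.

2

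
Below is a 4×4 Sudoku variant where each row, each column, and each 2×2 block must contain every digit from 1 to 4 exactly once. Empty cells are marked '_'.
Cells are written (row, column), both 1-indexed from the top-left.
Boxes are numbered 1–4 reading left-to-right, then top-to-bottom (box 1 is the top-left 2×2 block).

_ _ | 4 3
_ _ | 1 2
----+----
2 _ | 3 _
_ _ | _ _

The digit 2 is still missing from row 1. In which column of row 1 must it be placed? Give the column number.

2

Consider where 2 can go in row 1.
(1,1) is out (column 1 already has a 2).
So the only cell in row 1 that can hold 2 is (1,2).
That is column 2.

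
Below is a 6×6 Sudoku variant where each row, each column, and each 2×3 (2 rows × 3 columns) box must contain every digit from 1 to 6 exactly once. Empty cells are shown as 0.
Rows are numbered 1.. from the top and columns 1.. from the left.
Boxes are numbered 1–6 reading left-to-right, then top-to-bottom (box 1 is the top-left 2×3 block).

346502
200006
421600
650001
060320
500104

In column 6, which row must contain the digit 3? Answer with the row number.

3

Consider where 3 can go in column 6.
row 5, column 6 is out (row 5 already has a 3).
So the only cell in column 6 that can hold 3 is row 3, column 6.
That is row 3.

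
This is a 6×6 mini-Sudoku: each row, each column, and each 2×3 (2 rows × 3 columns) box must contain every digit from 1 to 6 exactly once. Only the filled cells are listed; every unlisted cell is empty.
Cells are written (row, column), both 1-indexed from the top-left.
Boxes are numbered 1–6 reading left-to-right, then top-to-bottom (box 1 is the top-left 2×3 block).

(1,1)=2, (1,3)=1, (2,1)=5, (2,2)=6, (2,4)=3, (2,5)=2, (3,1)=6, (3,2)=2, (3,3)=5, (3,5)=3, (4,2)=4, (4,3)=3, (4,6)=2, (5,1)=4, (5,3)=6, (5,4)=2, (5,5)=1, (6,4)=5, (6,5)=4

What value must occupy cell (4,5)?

Cell (4,5) itself could take any of {5, 6} by direct elimination.
Consider where 5 can go in row 4.
(4,1) is out (column 1 already has a 5).
(4,4) is out (column 4 already has a 5).
So the only cell in row 4 that can hold 5 is (4,5).
Therefore (4,5) = 5.

5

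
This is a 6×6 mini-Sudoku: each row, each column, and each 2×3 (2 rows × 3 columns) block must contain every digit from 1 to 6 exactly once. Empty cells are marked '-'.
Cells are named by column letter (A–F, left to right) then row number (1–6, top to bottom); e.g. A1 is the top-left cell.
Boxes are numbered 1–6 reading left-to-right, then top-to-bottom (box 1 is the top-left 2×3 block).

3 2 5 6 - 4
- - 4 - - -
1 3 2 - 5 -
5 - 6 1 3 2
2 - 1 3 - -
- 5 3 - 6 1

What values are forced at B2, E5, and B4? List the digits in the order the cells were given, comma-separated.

1,4,4

For B2:
  Consider where 1 can go in column B.
  B4 is out (row 4 already has a 1).
  B5 is out (row 5 already has a 1).
  So the only cell in column B that can hold 1 is B2.
  So B2 = 1.
For E5:
  Row 5 already contains {1, 2, 3}.
  Column E already contains {3, 5, 6}.
  Its 2×3 block (box 6) already contains {1, 3, 6}.
  The only value from 1–6 not eliminated is 4, so E5 = 4.
For B4:
  Row 4 already contains {1, 2, 3, 5, 6}.
  Column B already contains {2, 3, 5}.
  Its 2×3 block (box 3) already contains {1, 2, 3, 5, 6}.
  The only value from 1–6 not eliminated is 4, so B4 = 4.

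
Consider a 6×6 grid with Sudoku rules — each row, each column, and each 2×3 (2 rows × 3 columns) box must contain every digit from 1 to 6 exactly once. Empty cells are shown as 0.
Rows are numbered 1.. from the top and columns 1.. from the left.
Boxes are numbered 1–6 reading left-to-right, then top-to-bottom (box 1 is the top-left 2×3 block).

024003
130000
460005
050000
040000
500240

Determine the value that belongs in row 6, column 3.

3

Cell row 6, column 3 itself could take any of {1, 3, 6} by direct elimination.
Consider where 3 can go in row 6.
row 6, column 2 is out (column 2 already has a 3).
row 6, column 6 is out (column 6 already has a 3).
So the only cell in row 6 that can hold 3 is row 6, column 3.
Therefore row 6, column 3 = 3.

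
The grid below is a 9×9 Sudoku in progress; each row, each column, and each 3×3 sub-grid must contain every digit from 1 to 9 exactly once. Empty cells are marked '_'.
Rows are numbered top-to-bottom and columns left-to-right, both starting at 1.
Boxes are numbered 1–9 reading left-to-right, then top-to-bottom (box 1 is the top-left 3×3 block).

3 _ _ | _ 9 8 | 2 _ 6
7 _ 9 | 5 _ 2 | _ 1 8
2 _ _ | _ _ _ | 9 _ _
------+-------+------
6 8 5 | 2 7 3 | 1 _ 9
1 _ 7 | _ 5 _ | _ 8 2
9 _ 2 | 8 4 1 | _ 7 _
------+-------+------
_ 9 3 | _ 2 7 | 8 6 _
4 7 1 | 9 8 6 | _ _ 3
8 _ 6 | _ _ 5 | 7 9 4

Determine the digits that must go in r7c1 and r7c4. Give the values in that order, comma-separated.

For r7c1:
  Row 7 already contains {2, 3, 6, 7, 8, 9}.
  Column 1 already contains {1, 2, 3, 4, 6, 7, 8, 9}.
  Its 3×3 block (box 7) already contains {1, 3, 4, 6, 7, 8, 9}.
  The only value from 1–9 not eliminated is 5, so r7c1 = 5.
For r7c4:
  Consider where 4 can go in box 8.
  r9c4 is out (row 9 already has a 4).
  r9c5 is out (row 9 already has a 4).
  So the only cell in box 8 that can hold 4 is r7c4.
  So r7c4 = 4.

5,4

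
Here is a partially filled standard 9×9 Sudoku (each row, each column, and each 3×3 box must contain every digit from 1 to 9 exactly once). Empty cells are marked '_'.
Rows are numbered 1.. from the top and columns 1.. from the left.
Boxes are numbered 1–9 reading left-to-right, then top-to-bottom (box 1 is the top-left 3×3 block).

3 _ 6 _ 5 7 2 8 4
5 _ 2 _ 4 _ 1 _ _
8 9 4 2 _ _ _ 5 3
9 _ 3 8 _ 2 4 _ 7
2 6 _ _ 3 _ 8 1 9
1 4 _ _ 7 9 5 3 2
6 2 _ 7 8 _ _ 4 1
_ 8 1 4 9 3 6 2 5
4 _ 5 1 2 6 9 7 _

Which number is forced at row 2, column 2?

Row 2 already contains {1, 2, 4, 5}.
Column 2 already contains {2, 4, 6, 8, 9}.
Its 3×3 block (box 1) already contains {2, 3, 4, 5, 6, 8, 9}.
The only value from 1–9 not eliminated is 7, so row 2, column 2 = 7.

7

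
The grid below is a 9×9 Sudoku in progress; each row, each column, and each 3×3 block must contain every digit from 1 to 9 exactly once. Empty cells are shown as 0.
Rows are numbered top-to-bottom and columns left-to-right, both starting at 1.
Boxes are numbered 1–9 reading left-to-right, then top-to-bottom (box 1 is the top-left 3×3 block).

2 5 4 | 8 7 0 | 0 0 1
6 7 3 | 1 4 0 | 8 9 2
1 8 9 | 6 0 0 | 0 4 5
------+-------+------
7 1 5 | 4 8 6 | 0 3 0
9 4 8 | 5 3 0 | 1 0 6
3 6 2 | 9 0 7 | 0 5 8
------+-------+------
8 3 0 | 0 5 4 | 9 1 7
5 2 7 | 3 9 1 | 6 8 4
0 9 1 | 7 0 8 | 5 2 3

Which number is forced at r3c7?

7

Cell r3c7 itself could take any of {3, 7} by direct elimination.
Consider where 7 can go in box 3.
r1c7 is out (row 1 already has a 7).
r1c8 is out (row 1 already has a 7).
So the only cell in box 3 that can hold 7 is r3c7.
Therefore r3c7 = 7.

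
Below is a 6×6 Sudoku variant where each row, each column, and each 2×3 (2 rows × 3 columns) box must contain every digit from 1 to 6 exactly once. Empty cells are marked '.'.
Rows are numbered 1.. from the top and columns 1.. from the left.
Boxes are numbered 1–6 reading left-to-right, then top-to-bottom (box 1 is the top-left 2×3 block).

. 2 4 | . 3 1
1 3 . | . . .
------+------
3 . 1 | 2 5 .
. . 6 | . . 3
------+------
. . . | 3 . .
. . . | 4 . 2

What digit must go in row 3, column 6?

6

Cell row 3, column 6 itself could take any of {4, 6} by direct elimination.
Consider where 6 can go in box 4.
row 4, column 4 is out (row 4 already has a 6).
row 4, column 5 is out (row 4 already has a 6).
So the only cell in box 4 that can hold 6 is row 3, column 6.
Therefore row 3, column 6 = 6.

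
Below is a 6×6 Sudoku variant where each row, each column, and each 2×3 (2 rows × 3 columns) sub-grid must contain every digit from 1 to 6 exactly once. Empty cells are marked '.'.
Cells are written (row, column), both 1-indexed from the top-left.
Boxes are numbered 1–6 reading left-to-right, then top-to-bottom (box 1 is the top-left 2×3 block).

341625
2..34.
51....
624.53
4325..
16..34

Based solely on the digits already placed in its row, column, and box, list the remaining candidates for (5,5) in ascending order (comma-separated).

1,6

Row 5 already contains {2, 3, 4, 5}.
Column 5 already contains {2, 3, 4, 5}.
Its 2×3 block (box 6) already contains {3, 4, 5}.
Removing those from 1–6 leaves {1, 6} as the candidates for (5,5).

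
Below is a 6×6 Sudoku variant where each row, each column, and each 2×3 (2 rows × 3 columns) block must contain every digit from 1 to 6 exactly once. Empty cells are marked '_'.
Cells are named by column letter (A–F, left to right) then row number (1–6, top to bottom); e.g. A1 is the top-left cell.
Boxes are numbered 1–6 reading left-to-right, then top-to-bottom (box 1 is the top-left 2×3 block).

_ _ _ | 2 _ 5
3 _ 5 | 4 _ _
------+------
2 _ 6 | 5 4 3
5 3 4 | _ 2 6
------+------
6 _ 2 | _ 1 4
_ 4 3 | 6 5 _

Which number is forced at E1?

3

Cell E1 itself could take any of {3, 6} by direct elimination.
Consider where 3 can go in box 2.
E2 is out (row 2 already has a 3).
F2 is out (row 2 already has a 3).
So the only cell in box 2 that can hold 3 is E1.
Therefore E1 = 3.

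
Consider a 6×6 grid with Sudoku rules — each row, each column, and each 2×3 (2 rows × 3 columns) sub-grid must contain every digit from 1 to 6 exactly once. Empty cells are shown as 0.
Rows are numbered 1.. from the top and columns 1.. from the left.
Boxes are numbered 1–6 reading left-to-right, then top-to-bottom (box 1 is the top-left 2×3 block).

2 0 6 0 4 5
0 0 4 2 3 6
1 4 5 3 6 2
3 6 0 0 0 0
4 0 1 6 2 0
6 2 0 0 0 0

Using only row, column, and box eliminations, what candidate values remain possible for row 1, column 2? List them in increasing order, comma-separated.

1,3

Row 1 already contains {2, 4, 5, 6}.
Column 2 already contains {2, 4, 6}.
Its 2×3 block (box 1) already contains {2, 4, 6}.
Removing those from 1–6 leaves {1, 3} as the candidates for row 1, column 2.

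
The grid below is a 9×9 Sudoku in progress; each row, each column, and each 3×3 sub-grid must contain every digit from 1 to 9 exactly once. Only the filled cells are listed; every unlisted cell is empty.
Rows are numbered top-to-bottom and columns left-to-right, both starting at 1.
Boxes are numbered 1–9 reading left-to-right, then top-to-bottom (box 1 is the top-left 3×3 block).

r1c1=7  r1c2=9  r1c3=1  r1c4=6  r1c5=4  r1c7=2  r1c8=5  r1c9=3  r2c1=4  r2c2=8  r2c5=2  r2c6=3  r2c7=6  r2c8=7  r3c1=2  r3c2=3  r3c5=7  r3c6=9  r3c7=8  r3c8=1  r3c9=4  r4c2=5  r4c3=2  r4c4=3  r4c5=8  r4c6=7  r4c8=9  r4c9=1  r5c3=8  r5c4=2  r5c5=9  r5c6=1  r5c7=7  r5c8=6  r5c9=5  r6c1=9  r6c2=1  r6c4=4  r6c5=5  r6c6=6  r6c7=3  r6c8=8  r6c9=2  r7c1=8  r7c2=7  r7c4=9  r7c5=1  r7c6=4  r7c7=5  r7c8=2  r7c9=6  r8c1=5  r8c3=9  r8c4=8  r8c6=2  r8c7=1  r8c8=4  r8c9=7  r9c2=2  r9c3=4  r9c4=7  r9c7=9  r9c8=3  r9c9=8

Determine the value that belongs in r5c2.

Row 5 already contains {1, 2, 5, 6, 7, 8, 9}.
Column 2 already contains {1, 2, 3, 5, 7, 8, 9}.
Its 3×3 block (box 4) already contains {1, 2, 5, 8, 9}.
The only value from 1–9 not eliminated is 4, so r5c2 = 4.

4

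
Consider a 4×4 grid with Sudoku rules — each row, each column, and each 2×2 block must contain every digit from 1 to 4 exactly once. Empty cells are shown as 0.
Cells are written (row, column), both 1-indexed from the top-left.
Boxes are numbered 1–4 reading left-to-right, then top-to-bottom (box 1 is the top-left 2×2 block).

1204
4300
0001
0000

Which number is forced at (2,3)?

Cell (2,3) itself could take any of {1, 2} by direct elimination.
Consider where 1 can go in column 3.
(1,3) is out (row 1 already has a 1).
(3,3) is out (row 3 already has a 1).
(4,3) is out (box 4 already has a 1).
So the only cell in column 3 that can hold 1 is (2,3).
Therefore (2,3) = 1.

1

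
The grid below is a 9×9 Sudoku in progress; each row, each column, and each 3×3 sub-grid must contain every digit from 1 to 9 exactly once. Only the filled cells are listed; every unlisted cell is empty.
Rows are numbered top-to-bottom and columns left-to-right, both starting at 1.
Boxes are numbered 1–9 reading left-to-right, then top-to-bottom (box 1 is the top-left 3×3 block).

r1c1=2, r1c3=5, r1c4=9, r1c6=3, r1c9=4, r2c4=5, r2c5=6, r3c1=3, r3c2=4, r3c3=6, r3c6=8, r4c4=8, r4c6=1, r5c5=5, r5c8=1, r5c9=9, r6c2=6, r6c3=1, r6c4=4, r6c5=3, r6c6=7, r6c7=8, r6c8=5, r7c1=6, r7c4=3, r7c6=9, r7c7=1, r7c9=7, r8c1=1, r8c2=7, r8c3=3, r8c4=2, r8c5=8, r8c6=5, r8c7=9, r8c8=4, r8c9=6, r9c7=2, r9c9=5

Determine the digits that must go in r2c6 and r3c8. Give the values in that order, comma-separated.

For r2c6:
  Consider where 4 can go in box 2.
  r1c5 is out (row 1 already has a 4).
  r3c4 is out (row 3 already has a 4).
  r3c5 is out (row 3 already has a 4).
  So the only cell in box 2 that can hold 4 is r2c6.
  So r2c6 = 4.
For r3c8:
  Consider where 9 can go in row 3.
  r3c4 is out (column 4 already has a 9).
  r3c5 is out (box 2 already has a 9).
  r3c7 is out (column 7 already has a 9).
  r3c9 is out (column 9 already has a 9).
  So the only cell in row 3 that can hold 9 is r3c8.
  So r3c8 = 9.

4,9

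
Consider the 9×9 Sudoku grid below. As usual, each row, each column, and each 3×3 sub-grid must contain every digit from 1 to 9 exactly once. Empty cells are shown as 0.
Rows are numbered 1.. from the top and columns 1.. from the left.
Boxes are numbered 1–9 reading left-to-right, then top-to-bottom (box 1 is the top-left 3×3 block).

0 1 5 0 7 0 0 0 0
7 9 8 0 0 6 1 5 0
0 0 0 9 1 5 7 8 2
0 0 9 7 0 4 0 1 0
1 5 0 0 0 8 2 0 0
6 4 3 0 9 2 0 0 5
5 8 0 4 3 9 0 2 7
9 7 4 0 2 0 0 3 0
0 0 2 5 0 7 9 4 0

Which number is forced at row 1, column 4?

8

Cell row 1, column 4 itself could take any of {2, 3, 8} by direct elimination.
Consider where 8 can go in box 2.
row 1, column 6 is out (column 6 already has a 8).
row 2, column 4 is out (row 2 already has a 8).
row 2, column 5 is out (row 2 already has a 8).
So the only cell in box 2 that can hold 8 is row 1, column 4.
Therefore row 1, column 4 = 8.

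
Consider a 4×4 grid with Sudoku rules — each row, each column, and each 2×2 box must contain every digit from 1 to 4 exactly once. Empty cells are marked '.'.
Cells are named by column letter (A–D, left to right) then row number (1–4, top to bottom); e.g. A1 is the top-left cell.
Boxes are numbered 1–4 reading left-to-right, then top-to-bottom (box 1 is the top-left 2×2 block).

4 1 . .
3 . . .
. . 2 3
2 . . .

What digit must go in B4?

3

Cell B4 itself could take any of {3, 4} by direct elimination.
Consider where 3 can go in row 4.
C4 is out (box 4 already has a 3).
D4 is out (column D already has a 3).
So the only cell in row 4 that can hold 3 is B4.
Therefore B4 = 3.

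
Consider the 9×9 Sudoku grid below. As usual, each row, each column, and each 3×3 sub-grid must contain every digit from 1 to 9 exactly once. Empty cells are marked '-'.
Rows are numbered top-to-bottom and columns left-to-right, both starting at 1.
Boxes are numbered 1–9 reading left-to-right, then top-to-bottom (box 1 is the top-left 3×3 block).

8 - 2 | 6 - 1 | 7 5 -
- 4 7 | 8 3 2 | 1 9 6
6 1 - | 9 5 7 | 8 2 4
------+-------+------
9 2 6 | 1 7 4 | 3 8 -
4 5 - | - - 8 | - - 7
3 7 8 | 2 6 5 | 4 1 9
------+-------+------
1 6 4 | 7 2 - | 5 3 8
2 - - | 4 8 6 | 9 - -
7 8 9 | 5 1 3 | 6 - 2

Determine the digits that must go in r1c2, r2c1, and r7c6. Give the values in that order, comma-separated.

For r1c2:
  Consider where 9 can go in box 1.
  r2c1 is out (row 2 already has a 9).
  r3c3 is out (row 3 already has a 9).
  So the only cell in box 1 that can hold 9 is r1c2.
  So r1c2 = 9.
For r2c1:
  Row 2 already contains {1, 2, 3, 4, 6, 7, 8, 9}.
  Column 1 already contains {1, 2, 3, 4, 6, 7, 8, 9}.
  Its 3×3 block (box 1) already contains {1, 2, 4, 6, 7, 8}.
  The only value from 1–9 not eliminated is 5, so r2c1 = 5.
For r7c6:
  Row 7 already contains {1, 2, 3, 4, 5, 6, 7, 8}.
  Column 6 already contains {1, 2, 3, 4, 5, 6, 7, 8}.
  Its 3×3 block (box 8) already contains {1, 2, 3, 4, 5, 6, 7, 8}.
  The only value from 1–9 not eliminated is 9, so r7c6 = 9.

9,5,9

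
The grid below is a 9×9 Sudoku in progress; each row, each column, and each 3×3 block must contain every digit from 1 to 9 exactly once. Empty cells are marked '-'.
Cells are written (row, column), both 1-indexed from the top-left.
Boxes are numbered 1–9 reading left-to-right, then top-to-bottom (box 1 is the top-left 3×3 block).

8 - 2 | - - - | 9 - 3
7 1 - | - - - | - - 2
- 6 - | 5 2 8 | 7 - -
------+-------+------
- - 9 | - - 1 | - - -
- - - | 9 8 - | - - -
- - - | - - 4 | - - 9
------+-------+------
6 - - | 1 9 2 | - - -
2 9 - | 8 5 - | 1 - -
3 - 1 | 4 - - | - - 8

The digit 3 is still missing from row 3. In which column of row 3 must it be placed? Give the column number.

Consider where 3 can go in row 3.
(3,1) is out (column 1 already has a 3).
(3,8) is out (box 3 already has a 3).
(3,9) is out (column 9 already has a 3).
So the only cell in row 3 that can hold 3 is (3,3).
That is column 3.

3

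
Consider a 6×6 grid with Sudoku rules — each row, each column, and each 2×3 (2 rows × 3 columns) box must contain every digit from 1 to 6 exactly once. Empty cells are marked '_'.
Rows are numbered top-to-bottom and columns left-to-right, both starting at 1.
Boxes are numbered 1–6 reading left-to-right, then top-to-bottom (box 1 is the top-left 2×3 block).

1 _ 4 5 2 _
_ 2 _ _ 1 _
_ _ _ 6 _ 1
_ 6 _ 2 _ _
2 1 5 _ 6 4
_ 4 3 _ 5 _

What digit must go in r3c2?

Cell r3c2 itself could take any of {3, 5} by direct elimination.
Consider where 5 can go in column 2.
r1c2 is out (row 1 already has a 5).
So the only cell in column 2 that can hold 5 is r3c2.
Therefore r3c2 = 5.

5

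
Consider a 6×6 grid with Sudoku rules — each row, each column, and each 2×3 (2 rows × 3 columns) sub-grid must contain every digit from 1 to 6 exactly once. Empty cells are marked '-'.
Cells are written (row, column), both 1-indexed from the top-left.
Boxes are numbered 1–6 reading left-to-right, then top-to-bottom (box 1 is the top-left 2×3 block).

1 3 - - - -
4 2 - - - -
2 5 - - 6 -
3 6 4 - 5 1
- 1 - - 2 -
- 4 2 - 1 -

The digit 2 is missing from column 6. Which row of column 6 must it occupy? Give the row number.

Consider where 2 can go in column 6.
(2,6) is out (row 2 already has a 2).
(3,6) is out (row 3 already has a 2).
(5,6) is out (row 5 already has a 2).
(6,6) is out (row 6 already has a 2).
So the only cell in column 6 that can hold 2 is (1,6).
That is row 1.

1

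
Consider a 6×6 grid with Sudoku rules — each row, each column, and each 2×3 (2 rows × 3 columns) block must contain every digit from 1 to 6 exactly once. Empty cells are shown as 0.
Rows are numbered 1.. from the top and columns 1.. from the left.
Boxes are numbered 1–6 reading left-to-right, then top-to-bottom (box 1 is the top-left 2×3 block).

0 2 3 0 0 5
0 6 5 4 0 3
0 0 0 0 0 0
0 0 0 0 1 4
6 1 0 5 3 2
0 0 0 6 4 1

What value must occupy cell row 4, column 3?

Cell row 4, column 3 itself could take any of {2, 6} by direct elimination.
Consider where 6 can go in row 4.
row 4, column 1 is out (column 1 already has a 6).
row 4, column 2 is out (column 2 already has a 6).
row 4, column 4 is out (column 4 already has a 6).
So the only cell in row 4 that can hold 6 is row 4, column 3.
Therefore row 4, column 3 = 6.

6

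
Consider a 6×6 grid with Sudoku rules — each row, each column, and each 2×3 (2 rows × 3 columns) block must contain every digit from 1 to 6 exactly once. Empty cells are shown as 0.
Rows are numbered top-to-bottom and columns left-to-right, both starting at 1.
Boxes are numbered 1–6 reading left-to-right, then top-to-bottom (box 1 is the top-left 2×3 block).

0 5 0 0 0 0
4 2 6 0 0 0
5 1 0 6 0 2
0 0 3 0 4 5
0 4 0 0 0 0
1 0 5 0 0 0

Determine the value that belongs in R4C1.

Cell R4C1 itself could take any of {2, 6} by direct elimination.
Consider where 2 can go in box 3.
R3C3 is out (row 3 already has a 2).
R4C2 is out (column 2 already has a 2).
So the only cell in box 3 that can hold 2 is R4C1.
Therefore R4C1 = 2.

2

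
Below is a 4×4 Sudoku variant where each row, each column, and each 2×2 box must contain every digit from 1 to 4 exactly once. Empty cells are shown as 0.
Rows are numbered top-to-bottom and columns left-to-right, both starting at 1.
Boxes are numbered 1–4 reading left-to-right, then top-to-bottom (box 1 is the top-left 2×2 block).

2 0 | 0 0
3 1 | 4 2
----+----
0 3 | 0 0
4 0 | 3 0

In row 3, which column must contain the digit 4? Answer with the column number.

Consider where 4 can go in row 3.
r3c1 is out (column 1 already has a 4).
r3c3 is out (column 3 already has a 4).
So the only cell in row 3 that can hold 4 is r3c4.
That is column 4.

4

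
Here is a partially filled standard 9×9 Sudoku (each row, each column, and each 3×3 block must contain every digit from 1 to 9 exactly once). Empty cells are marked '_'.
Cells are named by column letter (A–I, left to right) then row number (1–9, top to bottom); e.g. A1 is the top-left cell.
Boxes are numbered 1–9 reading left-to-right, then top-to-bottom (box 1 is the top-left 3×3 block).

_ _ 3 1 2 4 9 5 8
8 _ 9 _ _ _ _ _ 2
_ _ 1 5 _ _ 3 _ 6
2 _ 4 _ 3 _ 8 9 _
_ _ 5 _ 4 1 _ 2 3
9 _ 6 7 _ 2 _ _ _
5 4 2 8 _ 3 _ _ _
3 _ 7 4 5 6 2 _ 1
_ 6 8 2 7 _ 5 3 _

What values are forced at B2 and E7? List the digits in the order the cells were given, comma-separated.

For B2:
  Consider where 5 can go in row 2.
  D2 is out (column D already has a 5).
  E2 is out (column E already has a 5).
  F2 is out (box 2 already has a 5).
  G2 is out (column G already has a 5).
  H2 is out (column H already has a 5).
  So the only cell in row 2 that can hold 5 is B2.
  So B2 = 5.
For E7:
  Consider where 1 can go in row 7.
  G7 is out (box 9 already has a 1).
  H7 is out (box 9 already has a 1).
  I7 is out (column I already has a 1).
  So the only cell in row 7 that can hold 1 is E7.
  So E7 = 1.

5,1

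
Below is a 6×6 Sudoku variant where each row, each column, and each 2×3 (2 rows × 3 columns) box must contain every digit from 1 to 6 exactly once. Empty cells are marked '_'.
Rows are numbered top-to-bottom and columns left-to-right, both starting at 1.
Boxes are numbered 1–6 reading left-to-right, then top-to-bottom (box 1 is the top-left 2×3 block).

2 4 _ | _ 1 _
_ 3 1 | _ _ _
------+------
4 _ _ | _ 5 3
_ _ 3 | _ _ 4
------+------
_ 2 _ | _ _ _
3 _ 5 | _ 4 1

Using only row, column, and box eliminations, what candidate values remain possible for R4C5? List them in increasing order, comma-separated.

Row 4 already contains {3, 4}.
Column 5 already contains {1, 4, 5}.
Its 2×3 block (box 4) already contains {3, 4, 5}.
Removing those from 1–6 leaves {2, 6} as the candidates for R4C5.

2,6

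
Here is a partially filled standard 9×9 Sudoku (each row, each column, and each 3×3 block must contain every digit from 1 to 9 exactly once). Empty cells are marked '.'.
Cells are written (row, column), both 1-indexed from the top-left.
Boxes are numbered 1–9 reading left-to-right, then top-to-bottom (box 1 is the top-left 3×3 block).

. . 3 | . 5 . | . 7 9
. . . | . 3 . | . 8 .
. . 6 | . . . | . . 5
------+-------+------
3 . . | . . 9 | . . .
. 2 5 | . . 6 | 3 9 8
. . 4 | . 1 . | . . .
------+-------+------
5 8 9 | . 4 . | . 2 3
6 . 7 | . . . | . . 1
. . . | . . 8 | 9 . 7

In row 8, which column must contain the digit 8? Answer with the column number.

7

Consider where 8 can go in row 8.
(8,2) is out (column 2 already has a 8).
(8,4) is out (box 8 already has a 8).
(8,5) is out (box 8 already has a 8).
(8,6) is out (column 6 already has a 8).
(8,8) is out (column 8 already has a 8).
So the only cell in row 8 that can hold 8 is (8,7).
That is column 7.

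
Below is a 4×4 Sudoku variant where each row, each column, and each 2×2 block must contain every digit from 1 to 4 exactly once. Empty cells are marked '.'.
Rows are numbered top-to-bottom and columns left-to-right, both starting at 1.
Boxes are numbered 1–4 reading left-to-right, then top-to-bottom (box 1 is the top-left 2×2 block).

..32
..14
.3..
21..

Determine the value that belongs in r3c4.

Row 3 already contains {3}.
Column 4 already contains {2, 4}.
Its 2×2 block (box 4) already contains {}.
The only value from 1–4 not eliminated is 1, so r3c4 = 1.

1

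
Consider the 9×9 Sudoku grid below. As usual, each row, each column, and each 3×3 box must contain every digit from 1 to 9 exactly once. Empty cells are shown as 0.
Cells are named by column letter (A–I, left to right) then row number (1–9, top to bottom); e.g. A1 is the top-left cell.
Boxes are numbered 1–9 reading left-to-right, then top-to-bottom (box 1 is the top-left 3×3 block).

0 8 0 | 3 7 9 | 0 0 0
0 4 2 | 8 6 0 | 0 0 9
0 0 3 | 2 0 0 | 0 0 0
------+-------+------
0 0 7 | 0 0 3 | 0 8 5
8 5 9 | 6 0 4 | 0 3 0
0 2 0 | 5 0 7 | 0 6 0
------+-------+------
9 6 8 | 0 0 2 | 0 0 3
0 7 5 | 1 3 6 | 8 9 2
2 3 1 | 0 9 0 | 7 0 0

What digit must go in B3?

Cell B3 itself could take any of {1, 9} by direct elimination.
Consider where 9 can go in column B.
B4 is out (box 4 already has a 9).
So the only cell in column B that can hold 9 is B3.
Therefore B3 = 9.

9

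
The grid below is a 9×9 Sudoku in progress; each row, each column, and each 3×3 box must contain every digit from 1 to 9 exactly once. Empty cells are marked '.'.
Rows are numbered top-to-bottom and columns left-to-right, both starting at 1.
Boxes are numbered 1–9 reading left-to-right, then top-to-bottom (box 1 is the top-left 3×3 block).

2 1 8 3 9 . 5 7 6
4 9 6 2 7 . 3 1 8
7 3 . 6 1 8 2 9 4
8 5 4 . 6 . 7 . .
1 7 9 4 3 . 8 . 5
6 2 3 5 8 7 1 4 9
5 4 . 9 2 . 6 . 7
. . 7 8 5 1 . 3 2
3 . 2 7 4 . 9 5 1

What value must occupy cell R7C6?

3

Row 7 already contains {2, 4, 5, 6, 7, 9}.
Column 6 already contains {1, 7, 8}.
Its 3×3 block (box 8) already contains {1, 2, 4, 5, 7, 8, 9}.
The only value from 1–9 not eliminated is 3, so R7C6 = 3.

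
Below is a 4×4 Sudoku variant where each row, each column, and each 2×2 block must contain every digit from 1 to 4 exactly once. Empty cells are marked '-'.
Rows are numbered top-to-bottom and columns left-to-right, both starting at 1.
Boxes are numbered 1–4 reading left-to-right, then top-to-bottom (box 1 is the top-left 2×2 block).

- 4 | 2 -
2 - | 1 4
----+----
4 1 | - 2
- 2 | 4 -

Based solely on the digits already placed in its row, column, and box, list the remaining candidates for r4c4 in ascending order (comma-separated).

Row 4 already contains {2, 4}.
Column 4 already contains {2, 4}.
Its 2×2 block (box 4) already contains {2, 4}.
Removing those from 1–4 leaves {1, 3} as the candidates for r4c4.

1,3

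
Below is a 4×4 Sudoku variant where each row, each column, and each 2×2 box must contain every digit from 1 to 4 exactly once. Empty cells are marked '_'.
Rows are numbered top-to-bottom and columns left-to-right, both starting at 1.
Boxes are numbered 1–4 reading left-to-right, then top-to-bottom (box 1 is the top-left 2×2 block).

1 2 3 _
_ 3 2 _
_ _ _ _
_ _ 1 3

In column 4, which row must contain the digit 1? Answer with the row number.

Consider where 1 can go in column 4.
R1C4 is out (row 1 already has a 1).
R3C4 is out (box 4 already has a 1).
So the only cell in column 4 that can hold 1 is R2C4.
That is row 2.

2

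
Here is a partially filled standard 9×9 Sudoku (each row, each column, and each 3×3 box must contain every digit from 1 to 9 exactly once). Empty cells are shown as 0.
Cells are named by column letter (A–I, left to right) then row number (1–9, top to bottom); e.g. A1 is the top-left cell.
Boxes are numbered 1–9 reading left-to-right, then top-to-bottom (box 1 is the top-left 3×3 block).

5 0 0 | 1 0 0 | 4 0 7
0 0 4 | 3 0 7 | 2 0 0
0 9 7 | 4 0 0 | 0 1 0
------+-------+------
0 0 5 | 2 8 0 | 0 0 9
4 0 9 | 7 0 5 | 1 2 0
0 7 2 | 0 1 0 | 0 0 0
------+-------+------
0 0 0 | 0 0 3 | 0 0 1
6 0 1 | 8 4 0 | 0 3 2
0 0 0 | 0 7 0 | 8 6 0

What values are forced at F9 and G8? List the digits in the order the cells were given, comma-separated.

For F9:
  Consider where 1 can go in row 9.
  A9 is out (box 7 already has a 1).
  B9 is out (box 7 already has a 1).
  C9 is out (column C already has a 1).
  D9 is out (column D already has a 1).
  I9 is out (column I already has a 1).
  So the only cell in row 9 that can hold 1 is F9.
  So F9 = 1.
For G8:
  Consider where 7 can go in row 8.
  B8 is out (column B already has a 7).
  F8 is out (column F already has a 7).
  So the only cell in row 8 that can hold 7 is G8.
  So G8 = 7.

1,7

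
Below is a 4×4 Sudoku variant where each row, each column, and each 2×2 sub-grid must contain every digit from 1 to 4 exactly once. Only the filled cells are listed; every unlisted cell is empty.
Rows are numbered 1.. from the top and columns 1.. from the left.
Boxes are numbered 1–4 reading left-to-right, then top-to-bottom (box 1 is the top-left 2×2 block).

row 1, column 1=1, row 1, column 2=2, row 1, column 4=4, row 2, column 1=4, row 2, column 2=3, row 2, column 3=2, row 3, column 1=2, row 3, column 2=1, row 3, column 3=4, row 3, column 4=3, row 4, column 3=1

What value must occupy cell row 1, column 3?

3

Row 1 already contains {1, 2, 4}.
Column 3 already contains {1, 2, 4}.
Its 2×2 block (box 2) already contains {2, 4}.
The only value from 1–4 not eliminated is 3, so row 1, column 3 = 3.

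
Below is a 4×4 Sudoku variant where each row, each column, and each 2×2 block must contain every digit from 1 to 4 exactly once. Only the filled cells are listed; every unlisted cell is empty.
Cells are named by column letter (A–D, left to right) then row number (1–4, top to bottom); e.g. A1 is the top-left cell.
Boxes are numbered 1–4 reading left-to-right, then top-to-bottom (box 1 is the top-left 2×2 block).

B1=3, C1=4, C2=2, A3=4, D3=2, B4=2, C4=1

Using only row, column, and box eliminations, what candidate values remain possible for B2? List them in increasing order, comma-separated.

1,4

Row 2 already contains {2}.
Column B already contains {2, 3}.
Its 2×2 block (box 1) already contains {3}.
Removing those from 1–4 leaves {1, 4} as the candidates for B2.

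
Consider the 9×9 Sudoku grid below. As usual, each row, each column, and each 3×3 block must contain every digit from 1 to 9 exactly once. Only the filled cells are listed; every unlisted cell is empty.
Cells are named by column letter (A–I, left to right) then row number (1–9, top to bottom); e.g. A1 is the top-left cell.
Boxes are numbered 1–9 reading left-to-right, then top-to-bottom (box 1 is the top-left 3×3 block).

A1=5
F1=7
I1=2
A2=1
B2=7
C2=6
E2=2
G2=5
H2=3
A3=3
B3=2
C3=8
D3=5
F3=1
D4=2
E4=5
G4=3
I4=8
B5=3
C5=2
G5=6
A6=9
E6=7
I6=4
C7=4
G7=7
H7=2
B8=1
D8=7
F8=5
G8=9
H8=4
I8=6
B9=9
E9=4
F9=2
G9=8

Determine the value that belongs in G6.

2

Cell G6 itself could take any of {1, 2} by direct elimination.
Consider where 2 can go in column G.
G1 is out (row 1 already has a 2).
G3 is out (row 3 already has a 2).
So the only cell in column G that can hold 2 is G6.
Therefore G6 = 2.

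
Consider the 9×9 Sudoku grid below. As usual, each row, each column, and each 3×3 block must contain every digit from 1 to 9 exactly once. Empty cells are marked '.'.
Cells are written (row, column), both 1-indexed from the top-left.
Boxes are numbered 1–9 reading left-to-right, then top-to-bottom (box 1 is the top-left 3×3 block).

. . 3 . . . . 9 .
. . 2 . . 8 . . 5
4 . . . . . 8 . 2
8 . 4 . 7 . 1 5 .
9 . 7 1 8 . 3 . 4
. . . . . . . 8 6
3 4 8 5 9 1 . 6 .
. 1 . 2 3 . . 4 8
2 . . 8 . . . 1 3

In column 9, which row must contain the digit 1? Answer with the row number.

Consider where 1 can go in column 9.
(4,9) is out (row 4 already has a 1).
(7,9) is out (row 7 already has a 1).
So the only cell in column 9 that can hold 1 is (1,9).
That is row 1.

1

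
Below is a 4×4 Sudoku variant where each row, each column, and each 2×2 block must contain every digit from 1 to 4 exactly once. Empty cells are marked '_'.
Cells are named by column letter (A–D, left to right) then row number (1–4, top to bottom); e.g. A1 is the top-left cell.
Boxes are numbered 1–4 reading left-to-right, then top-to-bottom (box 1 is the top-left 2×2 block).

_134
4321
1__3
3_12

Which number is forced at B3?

2

Cell B3 itself could take any of {2, 4} by direct elimination.
Consider where 2 can go in row 3.
C3 is out (column C already has a 2).
So the only cell in row 3 that can hold 2 is B3.
Therefore B3 = 2.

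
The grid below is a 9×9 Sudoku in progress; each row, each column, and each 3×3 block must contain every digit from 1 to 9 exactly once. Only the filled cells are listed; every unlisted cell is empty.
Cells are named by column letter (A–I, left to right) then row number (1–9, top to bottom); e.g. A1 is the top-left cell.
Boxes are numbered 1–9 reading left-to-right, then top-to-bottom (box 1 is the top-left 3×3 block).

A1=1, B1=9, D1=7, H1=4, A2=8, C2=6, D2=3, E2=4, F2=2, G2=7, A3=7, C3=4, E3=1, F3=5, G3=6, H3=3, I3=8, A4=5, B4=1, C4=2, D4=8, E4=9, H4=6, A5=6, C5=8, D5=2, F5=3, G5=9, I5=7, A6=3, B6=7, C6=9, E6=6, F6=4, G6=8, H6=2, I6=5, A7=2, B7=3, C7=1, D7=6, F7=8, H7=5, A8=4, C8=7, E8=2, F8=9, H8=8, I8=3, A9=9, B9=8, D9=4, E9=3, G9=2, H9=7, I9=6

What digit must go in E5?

Row 5 already contains {2, 3, 6, 7, 8, 9}.
Column E already contains {1, 2, 3, 4, 6, 9}.
Its 3×3 block (box 5) already contains {2, 3, 4, 6, 8, 9}.
The only value from 1–9 not eliminated is 5, so E5 = 5.

5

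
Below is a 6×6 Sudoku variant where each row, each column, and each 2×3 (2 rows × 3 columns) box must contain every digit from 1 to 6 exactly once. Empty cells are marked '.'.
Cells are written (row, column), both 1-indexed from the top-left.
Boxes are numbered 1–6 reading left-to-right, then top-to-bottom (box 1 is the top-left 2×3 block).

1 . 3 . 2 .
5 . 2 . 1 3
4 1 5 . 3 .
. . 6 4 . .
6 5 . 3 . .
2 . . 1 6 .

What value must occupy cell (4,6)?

1

Cell (4,6) itself could take any of {1, 2, 5} by direct elimination.
Consider where 1 can go in column 6.
(1,6) is out (row 1 already has a 1).
(3,6) is out (row 3 already has a 1).
(5,6) is out (box 6 already has a 1).
(6,6) is out (row 6 already has a 1).
So the only cell in column 6 that can hold 1 is (4,6).
Therefore (4,6) = 1.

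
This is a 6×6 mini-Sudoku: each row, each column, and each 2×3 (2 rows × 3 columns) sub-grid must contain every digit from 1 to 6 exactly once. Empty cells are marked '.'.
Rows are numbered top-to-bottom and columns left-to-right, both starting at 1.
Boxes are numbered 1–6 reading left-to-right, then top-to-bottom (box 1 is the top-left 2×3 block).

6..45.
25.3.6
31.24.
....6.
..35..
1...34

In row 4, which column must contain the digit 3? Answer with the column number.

Consider where 3 can go in row 4.
r4c1 is out (column 1 already has a 3).
r4c2 is out (box 3 already has a 3).
r4c3 is out (column 3 already has a 3).
r4c4 is out (column 4 already has a 3).
So the only cell in row 4 that can hold 3 is r4c6.
That is column 6.

6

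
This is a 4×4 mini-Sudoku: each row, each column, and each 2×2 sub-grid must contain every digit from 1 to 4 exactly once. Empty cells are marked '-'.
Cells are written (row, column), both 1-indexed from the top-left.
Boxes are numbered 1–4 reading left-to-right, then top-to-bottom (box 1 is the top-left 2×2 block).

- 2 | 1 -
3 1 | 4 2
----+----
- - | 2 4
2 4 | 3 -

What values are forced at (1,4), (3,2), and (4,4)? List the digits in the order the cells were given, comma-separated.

For (1,4):
  Row 1 already contains {1, 2}.
  Column 4 already contains {2, 4}.
  Its 2×2 block (box 2) already contains {1, 2, 4}.
  The only value from 1–4 not eliminated is 3, so (1,4) = 3.
For (3,2):
  Row 3 already contains {2, 4}.
  Column 2 already contains {1, 2, 4}.
  Its 2×2 block (box 3) already contains {2, 4}.
  The only value from 1–4 not eliminated is 3, so (3,2) = 3.
For (4,4):
  Row 4 already contains {2, 3, 4}.
  Column 4 already contains {2, 4}.
  Its 2×2 block (box 4) already contains {2, 3, 4}.
  The only value from 1–4 not eliminated is 1, so (4,4) = 1.

3,3,1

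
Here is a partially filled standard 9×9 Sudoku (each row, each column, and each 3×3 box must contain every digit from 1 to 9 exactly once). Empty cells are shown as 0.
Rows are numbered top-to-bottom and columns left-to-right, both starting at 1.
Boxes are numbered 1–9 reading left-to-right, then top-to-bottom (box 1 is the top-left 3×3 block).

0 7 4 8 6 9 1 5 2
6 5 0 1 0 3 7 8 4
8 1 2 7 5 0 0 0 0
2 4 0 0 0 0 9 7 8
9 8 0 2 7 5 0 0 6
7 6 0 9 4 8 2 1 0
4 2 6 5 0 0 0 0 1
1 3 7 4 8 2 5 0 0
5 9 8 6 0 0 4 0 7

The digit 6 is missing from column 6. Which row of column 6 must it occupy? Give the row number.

Consider where 6 can go in column 6.
r3c6 is out (box 2 already has a 6).
r7c6 is out (row 7 already has a 6).
r9c6 is out (row 9 already has a 6).
So the only cell in column 6 that can hold 6 is r4c6.
That is row 4.

4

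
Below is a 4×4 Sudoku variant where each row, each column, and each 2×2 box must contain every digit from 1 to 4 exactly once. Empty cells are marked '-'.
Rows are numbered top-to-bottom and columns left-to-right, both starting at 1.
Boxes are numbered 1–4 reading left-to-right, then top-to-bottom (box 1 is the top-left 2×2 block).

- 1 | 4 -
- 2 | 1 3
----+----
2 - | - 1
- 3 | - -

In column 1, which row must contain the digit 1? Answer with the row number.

4

Consider where 1 can go in column 1.
R1C1 is out (row 1 already has a 1).
R2C1 is out (row 2 already has a 1).
So the only cell in column 1 that can hold 1 is R4C1.
That is row 4.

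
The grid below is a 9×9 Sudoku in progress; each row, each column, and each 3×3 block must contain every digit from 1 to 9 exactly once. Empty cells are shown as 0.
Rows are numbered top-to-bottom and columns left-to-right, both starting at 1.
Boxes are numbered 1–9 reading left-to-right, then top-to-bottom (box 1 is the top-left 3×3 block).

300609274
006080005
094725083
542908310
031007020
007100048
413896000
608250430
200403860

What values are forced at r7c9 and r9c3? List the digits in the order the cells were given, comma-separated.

2,9

For r7c9:
  Consider where 2 can go in column 9.
  r4c9 is out (row 4 already has a 2).
  r5c9 is out (row 5 already has a 2).
  r8c9 is out (row 8 already has a 2).
  r9c9 is out (row 9 already has a 2).
  So the only cell in column 9 that can hold 2 is r7c9.
  So r7c9 = 2.
For r9c3:
  Consider where 9 can go in box 7.
  r8c2 is out (column 2 already has a 9).
  r9c2 is out (column 2 already has a 9).
  So the only cell in box 7 that can hold 9 is r9c3.
  So r9c3 = 9.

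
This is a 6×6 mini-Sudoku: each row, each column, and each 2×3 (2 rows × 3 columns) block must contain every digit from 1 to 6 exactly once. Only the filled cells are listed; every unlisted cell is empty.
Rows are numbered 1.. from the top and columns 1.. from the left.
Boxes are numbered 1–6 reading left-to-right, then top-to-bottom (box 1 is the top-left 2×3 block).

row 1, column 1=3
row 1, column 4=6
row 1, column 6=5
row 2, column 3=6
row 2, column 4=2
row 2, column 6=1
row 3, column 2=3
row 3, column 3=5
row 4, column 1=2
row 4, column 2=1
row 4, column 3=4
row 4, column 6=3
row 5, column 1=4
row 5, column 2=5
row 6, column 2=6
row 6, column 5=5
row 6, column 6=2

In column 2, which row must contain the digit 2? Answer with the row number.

Consider where 2 can go in column 2.
row 2, column 2 is out (row 2 already has a 2).
So the only cell in column 2 that can hold 2 is row 1, column 2.
That is row 1.

1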